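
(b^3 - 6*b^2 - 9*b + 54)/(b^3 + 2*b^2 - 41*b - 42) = (b^2 - 9)/(b^2 + 8*b + 7)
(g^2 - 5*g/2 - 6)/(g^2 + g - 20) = (g + 3/2)/(g + 5)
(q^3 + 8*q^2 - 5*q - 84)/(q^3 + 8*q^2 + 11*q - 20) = (q^2 + 4*q - 21)/(q^2 + 4*q - 5)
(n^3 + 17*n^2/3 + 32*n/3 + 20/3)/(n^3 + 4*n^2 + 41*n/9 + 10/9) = 3*(n + 2)/(3*n + 1)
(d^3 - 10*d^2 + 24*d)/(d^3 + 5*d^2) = (d^2 - 10*d + 24)/(d*(d + 5))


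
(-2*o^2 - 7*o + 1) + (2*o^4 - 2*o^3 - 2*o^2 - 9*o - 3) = 2*o^4 - 2*o^3 - 4*o^2 - 16*o - 2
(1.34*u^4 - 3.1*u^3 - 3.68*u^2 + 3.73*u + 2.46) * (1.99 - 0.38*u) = -0.5092*u^5 + 3.8446*u^4 - 4.7706*u^3 - 8.7406*u^2 + 6.4879*u + 4.8954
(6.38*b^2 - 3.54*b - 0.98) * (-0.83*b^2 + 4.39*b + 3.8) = -5.2954*b^4 + 30.9464*b^3 + 9.5168*b^2 - 17.7542*b - 3.724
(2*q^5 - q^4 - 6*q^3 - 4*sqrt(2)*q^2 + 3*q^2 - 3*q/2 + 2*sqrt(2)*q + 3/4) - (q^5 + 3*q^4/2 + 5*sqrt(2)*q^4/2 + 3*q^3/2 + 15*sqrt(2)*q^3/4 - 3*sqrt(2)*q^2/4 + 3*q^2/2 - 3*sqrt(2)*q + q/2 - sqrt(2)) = q^5 - 5*sqrt(2)*q^4/2 - 5*q^4/2 - 15*q^3/2 - 15*sqrt(2)*q^3/4 - 13*sqrt(2)*q^2/4 + 3*q^2/2 - 2*q + 5*sqrt(2)*q + 3/4 + sqrt(2)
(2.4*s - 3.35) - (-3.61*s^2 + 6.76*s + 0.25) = 3.61*s^2 - 4.36*s - 3.6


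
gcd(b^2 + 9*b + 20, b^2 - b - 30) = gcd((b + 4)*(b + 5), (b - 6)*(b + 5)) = b + 5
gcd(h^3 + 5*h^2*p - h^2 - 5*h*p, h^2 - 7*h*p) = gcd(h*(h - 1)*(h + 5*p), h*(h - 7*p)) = h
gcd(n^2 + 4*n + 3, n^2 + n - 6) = n + 3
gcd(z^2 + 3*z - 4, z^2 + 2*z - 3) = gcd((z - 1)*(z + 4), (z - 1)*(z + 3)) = z - 1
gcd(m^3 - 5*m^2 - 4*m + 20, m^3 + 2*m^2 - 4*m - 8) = m^2 - 4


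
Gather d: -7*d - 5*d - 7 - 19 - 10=-12*d - 36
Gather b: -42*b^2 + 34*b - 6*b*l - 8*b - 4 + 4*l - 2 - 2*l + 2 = -42*b^2 + b*(26 - 6*l) + 2*l - 4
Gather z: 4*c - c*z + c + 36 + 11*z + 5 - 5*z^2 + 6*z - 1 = 5*c - 5*z^2 + z*(17 - c) + 40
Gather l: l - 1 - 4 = l - 5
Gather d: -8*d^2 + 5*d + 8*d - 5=-8*d^2 + 13*d - 5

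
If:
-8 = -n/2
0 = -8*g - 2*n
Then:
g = -4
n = 16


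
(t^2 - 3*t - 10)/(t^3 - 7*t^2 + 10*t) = (t + 2)/(t*(t - 2))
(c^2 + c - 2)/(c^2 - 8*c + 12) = (c^2 + c - 2)/(c^2 - 8*c + 12)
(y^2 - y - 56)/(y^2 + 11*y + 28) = (y - 8)/(y + 4)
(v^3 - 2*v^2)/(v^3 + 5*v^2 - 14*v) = v/(v + 7)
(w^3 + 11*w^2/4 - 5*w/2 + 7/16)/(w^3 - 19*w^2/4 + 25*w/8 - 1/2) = (w + 7/2)/(w - 4)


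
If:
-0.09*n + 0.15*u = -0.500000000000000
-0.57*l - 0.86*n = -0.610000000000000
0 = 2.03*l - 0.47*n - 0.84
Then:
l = 0.50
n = 0.38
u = -3.11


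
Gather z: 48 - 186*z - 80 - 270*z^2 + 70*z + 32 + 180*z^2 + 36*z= -90*z^2 - 80*z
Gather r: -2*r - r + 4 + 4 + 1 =9 - 3*r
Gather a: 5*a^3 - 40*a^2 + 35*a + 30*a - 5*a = 5*a^3 - 40*a^2 + 60*a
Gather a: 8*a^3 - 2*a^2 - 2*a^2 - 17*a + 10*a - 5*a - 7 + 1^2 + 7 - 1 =8*a^3 - 4*a^2 - 12*a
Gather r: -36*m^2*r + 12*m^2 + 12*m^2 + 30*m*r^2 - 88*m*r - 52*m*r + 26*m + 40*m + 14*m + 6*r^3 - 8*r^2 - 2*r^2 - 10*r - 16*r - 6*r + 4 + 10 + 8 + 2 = 24*m^2 + 80*m + 6*r^3 + r^2*(30*m - 10) + r*(-36*m^2 - 140*m - 32) + 24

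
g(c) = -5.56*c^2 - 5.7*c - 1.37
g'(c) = -11.12*c - 5.7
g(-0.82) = -0.43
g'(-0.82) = 3.42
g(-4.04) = -69.09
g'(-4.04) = 39.22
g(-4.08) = -70.67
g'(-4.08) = 39.67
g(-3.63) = -53.94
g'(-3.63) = 34.67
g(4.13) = -119.75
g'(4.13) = -51.63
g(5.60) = -207.65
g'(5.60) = -67.97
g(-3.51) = -49.86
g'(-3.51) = 33.33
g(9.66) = -575.27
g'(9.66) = -113.12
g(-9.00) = -400.43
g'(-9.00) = 94.38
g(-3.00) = -34.31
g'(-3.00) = 27.66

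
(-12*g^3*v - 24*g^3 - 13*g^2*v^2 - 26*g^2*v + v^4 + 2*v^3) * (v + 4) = -12*g^3*v^2 - 72*g^3*v - 96*g^3 - 13*g^2*v^3 - 78*g^2*v^2 - 104*g^2*v + v^5 + 6*v^4 + 8*v^3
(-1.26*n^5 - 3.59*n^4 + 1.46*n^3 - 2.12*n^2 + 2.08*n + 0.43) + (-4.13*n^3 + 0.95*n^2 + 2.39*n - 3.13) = -1.26*n^5 - 3.59*n^4 - 2.67*n^3 - 1.17*n^2 + 4.47*n - 2.7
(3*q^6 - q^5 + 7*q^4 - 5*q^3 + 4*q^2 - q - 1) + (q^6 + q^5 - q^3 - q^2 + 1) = 4*q^6 + 7*q^4 - 6*q^3 + 3*q^2 - q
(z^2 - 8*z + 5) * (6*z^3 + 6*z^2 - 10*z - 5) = 6*z^5 - 42*z^4 - 28*z^3 + 105*z^2 - 10*z - 25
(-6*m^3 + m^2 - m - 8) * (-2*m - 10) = 12*m^4 + 58*m^3 - 8*m^2 + 26*m + 80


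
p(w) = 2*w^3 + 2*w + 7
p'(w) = 6*w^2 + 2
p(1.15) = 12.34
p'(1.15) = 9.94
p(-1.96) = -11.98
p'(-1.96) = 25.05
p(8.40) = 1209.21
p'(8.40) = 425.36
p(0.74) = 9.29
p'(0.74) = 5.29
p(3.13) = 74.59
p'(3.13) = 60.78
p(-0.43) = 5.98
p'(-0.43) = 3.11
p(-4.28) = -158.37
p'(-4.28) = 111.91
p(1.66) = 19.47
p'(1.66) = 18.53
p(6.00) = 451.00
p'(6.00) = 218.00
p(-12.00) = -3473.00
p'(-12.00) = 866.00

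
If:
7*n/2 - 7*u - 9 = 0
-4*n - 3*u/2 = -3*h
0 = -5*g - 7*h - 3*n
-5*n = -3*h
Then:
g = 792/35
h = -90/7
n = -54/7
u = -36/7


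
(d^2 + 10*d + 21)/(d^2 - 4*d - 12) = (d^2 + 10*d + 21)/(d^2 - 4*d - 12)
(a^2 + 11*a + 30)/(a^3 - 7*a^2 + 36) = (a^2 + 11*a + 30)/(a^3 - 7*a^2 + 36)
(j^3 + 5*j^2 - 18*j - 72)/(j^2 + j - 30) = (j^2 - j - 12)/(j - 5)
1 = 1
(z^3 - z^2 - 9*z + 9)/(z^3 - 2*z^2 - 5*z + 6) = (z + 3)/(z + 2)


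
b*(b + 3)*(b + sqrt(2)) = b^3 + sqrt(2)*b^2 + 3*b^2 + 3*sqrt(2)*b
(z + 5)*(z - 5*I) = z^2 + 5*z - 5*I*z - 25*I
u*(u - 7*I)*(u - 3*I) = u^3 - 10*I*u^2 - 21*u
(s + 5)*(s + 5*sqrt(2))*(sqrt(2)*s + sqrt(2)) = sqrt(2)*s^3 + 6*sqrt(2)*s^2 + 10*s^2 + 5*sqrt(2)*s + 60*s + 50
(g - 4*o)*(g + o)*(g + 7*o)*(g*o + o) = g^4*o + 4*g^3*o^2 + g^3*o - 25*g^2*o^3 + 4*g^2*o^2 - 28*g*o^4 - 25*g*o^3 - 28*o^4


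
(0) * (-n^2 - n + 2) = 0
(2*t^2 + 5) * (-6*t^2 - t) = -12*t^4 - 2*t^3 - 30*t^2 - 5*t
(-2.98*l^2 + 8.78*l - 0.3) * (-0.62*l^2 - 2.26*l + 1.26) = 1.8476*l^4 + 1.2912*l^3 - 23.4116*l^2 + 11.7408*l - 0.378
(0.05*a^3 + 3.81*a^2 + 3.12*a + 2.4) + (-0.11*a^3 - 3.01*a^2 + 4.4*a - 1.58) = -0.06*a^3 + 0.8*a^2 + 7.52*a + 0.82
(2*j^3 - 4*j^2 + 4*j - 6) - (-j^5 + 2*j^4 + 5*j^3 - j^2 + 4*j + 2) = j^5 - 2*j^4 - 3*j^3 - 3*j^2 - 8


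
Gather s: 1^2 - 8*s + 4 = 5 - 8*s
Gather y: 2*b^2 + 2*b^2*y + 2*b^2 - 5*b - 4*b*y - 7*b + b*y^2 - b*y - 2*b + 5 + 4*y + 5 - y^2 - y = 4*b^2 - 14*b + y^2*(b - 1) + y*(2*b^2 - 5*b + 3) + 10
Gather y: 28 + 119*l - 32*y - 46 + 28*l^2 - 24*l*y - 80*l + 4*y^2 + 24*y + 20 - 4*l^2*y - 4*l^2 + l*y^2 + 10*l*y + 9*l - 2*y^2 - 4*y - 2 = 24*l^2 + 48*l + y^2*(l + 2) + y*(-4*l^2 - 14*l - 12)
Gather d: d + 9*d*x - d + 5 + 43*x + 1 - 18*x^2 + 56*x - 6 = 9*d*x - 18*x^2 + 99*x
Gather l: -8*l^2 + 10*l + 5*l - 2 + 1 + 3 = -8*l^2 + 15*l + 2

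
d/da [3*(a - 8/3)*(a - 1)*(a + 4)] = 9*a^2 + 2*a - 36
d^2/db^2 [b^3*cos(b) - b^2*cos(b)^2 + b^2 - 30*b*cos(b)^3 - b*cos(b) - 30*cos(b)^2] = -b^3*cos(b) - 6*b^2*sin(b) + 2*b^2*cos(2*b) + 4*b*sin(2*b) + 59*b*cos(b)/2 + 135*b*cos(3*b)/2 + 47*sin(b) + 45*sin(3*b) + 59*cos(2*b) + 1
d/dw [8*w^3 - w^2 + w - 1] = 24*w^2 - 2*w + 1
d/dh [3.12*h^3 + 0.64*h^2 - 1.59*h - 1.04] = 9.36*h^2 + 1.28*h - 1.59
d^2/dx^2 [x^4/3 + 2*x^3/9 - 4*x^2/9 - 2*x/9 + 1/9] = 4*x^2 + 4*x/3 - 8/9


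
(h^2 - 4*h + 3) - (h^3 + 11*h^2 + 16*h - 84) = -h^3 - 10*h^2 - 20*h + 87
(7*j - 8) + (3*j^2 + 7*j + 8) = 3*j^2 + 14*j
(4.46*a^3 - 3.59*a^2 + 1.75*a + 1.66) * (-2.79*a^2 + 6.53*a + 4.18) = -12.4434*a^5 + 39.1399*a^4 - 9.6824*a^3 - 8.2101*a^2 + 18.1548*a + 6.9388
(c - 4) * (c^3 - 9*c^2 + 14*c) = c^4 - 13*c^3 + 50*c^2 - 56*c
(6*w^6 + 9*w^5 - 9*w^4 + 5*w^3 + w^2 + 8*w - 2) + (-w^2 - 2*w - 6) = 6*w^6 + 9*w^5 - 9*w^4 + 5*w^3 + 6*w - 8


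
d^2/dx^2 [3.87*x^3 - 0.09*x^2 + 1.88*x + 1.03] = 23.22*x - 0.18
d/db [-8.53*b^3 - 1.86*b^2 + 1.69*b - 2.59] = -25.59*b^2 - 3.72*b + 1.69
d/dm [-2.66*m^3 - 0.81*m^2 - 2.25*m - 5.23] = -7.98*m^2 - 1.62*m - 2.25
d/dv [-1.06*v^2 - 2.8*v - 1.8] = -2.12*v - 2.8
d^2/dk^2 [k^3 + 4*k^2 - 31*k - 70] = 6*k + 8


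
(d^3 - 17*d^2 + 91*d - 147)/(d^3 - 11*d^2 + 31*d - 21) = (d - 7)/(d - 1)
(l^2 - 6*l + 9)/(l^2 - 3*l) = (l - 3)/l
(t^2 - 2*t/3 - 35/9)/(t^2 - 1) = (9*t^2 - 6*t - 35)/(9*(t^2 - 1))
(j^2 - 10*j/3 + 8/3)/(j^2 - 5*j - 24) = (-3*j^2 + 10*j - 8)/(3*(-j^2 + 5*j + 24))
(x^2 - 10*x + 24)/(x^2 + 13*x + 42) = (x^2 - 10*x + 24)/(x^2 + 13*x + 42)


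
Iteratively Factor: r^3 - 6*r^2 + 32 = (r + 2)*(r^2 - 8*r + 16) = (r - 4)*(r + 2)*(r - 4)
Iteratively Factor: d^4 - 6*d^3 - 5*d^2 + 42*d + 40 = (d - 5)*(d^3 - d^2 - 10*d - 8) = (d - 5)*(d + 2)*(d^2 - 3*d - 4) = (d - 5)*(d - 4)*(d + 2)*(d + 1)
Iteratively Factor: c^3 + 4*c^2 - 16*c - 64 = (c + 4)*(c^2 - 16) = (c - 4)*(c + 4)*(c + 4)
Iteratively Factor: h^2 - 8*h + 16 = (h - 4)*(h - 4)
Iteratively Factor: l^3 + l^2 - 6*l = (l + 3)*(l^2 - 2*l) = (l - 2)*(l + 3)*(l)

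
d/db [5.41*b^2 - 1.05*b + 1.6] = 10.82*b - 1.05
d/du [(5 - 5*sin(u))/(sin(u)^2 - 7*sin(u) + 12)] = 5*(sin(u)^2 - 2*sin(u) - 5)*cos(u)/(sin(u)^2 - 7*sin(u) + 12)^2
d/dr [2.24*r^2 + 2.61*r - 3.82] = 4.48*r + 2.61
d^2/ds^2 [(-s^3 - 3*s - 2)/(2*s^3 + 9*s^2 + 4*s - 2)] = 2*(18*s^6 - 12*s^5 - 234*s^4 - 541*s^3 - 582*s^2 - 414*s - 92)/(8*s^9 + 108*s^8 + 534*s^7 + 1137*s^6 + 852*s^5 - 150*s^4 - 344*s^3 + 12*s^2 + 48*s - 8)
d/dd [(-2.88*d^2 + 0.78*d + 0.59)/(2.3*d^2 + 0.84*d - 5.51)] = (-4.2132*d^2 + 29.0236*d - 4.7934)/(5.29*d^4 + 3.864*d^3 - 24.6404*d^2 - 9.2568*d + 30.3601)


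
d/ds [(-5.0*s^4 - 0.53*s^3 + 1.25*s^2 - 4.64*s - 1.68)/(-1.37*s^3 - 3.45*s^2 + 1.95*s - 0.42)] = (6.85*s^6 + 34.5*s^5 - 25.709*s^4 - 6.3806*s^3 - 19.8075*s^2 - 12.642*s + 5.2248)/(1.8769*s^6 + 9.453*s^5 + 6.5595*s^4 - 12.3042*s^3 + 6.7005*s^2 - 1.638*s + 0.1764)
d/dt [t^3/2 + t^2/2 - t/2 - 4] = 3*t^2/2 + t - 1/2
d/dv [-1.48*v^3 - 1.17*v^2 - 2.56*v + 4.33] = -4.44*v^2 - 2.34*v - 2.56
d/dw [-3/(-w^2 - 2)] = -6*w/(w^2 + 2)^2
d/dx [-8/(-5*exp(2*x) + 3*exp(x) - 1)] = (24 - 80*exp(x))*exp(x)/(5*exp(2*x) - 3*exp(x) + 1)^2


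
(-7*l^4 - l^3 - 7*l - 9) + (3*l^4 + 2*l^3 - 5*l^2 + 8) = -4*l^4 + l^3 - 5*l^2 - 7*l - 1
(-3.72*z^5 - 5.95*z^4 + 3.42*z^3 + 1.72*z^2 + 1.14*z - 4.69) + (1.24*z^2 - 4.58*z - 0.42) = -3.72*z^5 - 5.95*z^4 + 3.42*z^3 + 2.96*z^2 - 3.44*z - 5.11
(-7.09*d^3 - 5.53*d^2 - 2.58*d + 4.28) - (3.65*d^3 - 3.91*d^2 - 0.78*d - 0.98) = -10.74*d^3 - 1.62*d^2 - 1.8*d + 5.26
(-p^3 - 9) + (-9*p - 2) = -p^3 - 9*p - 11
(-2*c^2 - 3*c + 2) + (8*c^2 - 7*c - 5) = 6*c^2 - 10*c - 3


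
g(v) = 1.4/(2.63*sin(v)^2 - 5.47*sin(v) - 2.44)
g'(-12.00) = 0.15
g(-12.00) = -0.30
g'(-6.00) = 0.38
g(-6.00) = -0.37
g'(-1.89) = -0.18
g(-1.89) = 0.27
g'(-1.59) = -0.01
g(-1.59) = 0.25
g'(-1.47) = 0.05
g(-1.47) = 0.25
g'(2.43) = -0.09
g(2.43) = -0.29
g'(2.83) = -0.34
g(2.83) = -0.36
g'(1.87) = -0.01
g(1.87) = -0.27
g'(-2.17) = -0.52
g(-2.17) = 0.36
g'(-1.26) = 0.17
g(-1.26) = 0.27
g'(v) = 1.4*(-5.26*sin(v)*cos(v) + 5.47*cos(v))/(2.63*sin(v)^2 - 5.47*sin(v) - 2.44)^2 = (7.658 - 7.364*sin(v))*cos(v)/(-2.63*sin(v)^2 + 5.47*sin(v) + 2.44)^2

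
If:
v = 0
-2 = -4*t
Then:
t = 1/2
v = 0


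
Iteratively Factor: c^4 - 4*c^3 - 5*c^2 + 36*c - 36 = (c - 3)*(c^3 - c^2 - 8*c + 12) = (c - 3)*(c - 2)*(c^2 + c - 6) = (c - 3)*(c - 2)^2*(c + 3)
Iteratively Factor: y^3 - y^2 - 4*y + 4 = (y - 1)*(y^2 - 4) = (y - 1)*(y + 2)*(y - 2)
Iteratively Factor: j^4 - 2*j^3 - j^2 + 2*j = (j - 1)*(j^3 - j^2 - 2*j) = j*(j - 1)*(j^2 - j - 2) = j*(j - 1)*(j + 1)*(j - 2)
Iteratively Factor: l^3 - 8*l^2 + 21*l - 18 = (l - 3)*(l^2 - 5*l + 6) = (l - 3)*(l - 2)*(l - 3)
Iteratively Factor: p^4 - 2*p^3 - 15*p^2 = (p)*(p^3 - 2*p^2 - 15*p) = p^2*(p^2 - 2*p - 15) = p^2*(p + 3)*(p - 5)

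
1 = 1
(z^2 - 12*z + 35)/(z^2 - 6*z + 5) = (z - 7)/(z - 1)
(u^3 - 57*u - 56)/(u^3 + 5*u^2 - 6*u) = (u^3 - 57*u - 56)/(u*(u^2 + 5*u - 6))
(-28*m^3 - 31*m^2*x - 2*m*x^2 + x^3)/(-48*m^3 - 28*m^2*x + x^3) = (-7*m^2 - 6*m*x + x^2)/(-12*m^2 - 4*m*x + x^2)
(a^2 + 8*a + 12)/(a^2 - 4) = (a + 6)/(a - 2)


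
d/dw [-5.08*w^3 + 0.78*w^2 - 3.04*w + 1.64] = -15.24*w^2 + 1.56*w - 3.04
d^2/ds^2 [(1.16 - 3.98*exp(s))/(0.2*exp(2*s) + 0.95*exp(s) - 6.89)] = (-0.1592*exp(4*s) + 0.941800000000001*exp(3*s) - 32.24544*exp(2*s) - 18.61027*exp(s) - 181.346178)*exp(s)/(0.008*exp(6*s) + 0.114*exp(5*s) - 0.2853*exp(4*s) - 6.997225*exp(3*s) + 9.828585*exp(2*s) + 135.295485*exp(s) - 327.082769)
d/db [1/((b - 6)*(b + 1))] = (5 - 2*b)/(b^4 - 10*b^3 + 13*b^2 + 60*b + 36)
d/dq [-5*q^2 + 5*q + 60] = 5 - 10*q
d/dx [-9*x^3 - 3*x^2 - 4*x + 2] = -27*x^2 - 6*x - 4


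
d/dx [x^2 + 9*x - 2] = 2*x + 9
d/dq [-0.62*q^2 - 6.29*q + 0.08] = -1.24*q - 6.29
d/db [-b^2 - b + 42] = -2*b - 1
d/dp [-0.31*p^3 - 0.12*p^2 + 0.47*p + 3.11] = -0.93*p^2 - 0.24*p + 0.47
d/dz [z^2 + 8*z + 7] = 2*z + 8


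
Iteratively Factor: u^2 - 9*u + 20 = (u - 4)*(u - 5)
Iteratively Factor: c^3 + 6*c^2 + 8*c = (c + 2)*(c^2 + 4*c) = (c + 2)*(c + 4)*(c)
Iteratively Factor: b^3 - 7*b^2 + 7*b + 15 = (b + 1)*(b^2 - 8*b + 15) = (b - 3)*(b + 1)*(b - 5)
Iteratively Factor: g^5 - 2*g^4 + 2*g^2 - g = (g)*(g^4 - 2*g^3 + 2*g - 1) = g*(g - 1)*(g^3 - g^2 - g + 1) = g*(g - 1)*(g + 1)*(g^2 - 2*g + 1) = g*(g - 1)^2*(g + 1)*(g - 1)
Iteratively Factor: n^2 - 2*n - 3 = (n + 1)*(n - 3)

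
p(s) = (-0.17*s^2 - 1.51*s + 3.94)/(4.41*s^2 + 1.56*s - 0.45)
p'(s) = (-8.82*s - 1.56)*(-0.17*s^2 - 1.51*s + 3.94)/(4.41*s^2 + 1.56*s - 0.45)^2 + (-0.34*s - 1.51)/(4.41*s^2 + 1.56*s - 0.45) = (6.3939*s^2 - 34.5978*s - 5.4669)/(19.4481*s^4 + 13.7592*s^3 - 1.5354*s^2 - 1.404*s + 0.2025)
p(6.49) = -0.07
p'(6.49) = 0.00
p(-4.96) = 0.07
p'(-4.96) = 0.03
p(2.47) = -0.03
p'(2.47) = -0.06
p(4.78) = -0.07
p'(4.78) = -0.00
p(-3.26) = 0.17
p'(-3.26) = 0.10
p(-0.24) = -7.53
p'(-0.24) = 9.85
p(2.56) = -0.03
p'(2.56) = -0.05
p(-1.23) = 1.29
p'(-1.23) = 2.53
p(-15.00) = -0.01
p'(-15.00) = 0.00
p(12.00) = -0.06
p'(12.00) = 0.00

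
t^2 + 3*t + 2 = (t + 1)*(t + 2)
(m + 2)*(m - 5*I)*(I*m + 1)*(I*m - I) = -m^4 - m^3 + 6*I*m^3 + 7*m^2 + 6*I*m^2 + 5*m - 12*I*m - 10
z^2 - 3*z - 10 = (z - 5)*(z + 2)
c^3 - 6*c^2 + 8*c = c*(c - 4)*(c - 2)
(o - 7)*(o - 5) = o^2 - 12*o + 35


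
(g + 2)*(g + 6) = g^2 + 8*g + 12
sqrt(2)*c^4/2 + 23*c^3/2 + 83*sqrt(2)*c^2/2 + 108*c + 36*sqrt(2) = (c/2 + sqrt(2))*(c + 3*sqrt(2))*(c + 6*sqrt(2))*(sqrt(2)*c + 1)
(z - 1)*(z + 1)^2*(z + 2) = z^4 + 3*z^3 + z^2 - 3*z - 2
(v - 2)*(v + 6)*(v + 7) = v^3 + 11*v^2 + 16*v - 84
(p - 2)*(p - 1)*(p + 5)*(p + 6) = p^4 + 8*p^3 - p^2 - 68*p + 60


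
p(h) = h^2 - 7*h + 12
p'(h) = 2*h - 7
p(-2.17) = 31.90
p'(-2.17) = -11.34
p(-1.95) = 29.45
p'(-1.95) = -10.90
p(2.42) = 0.92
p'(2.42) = -2.16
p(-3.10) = 43.31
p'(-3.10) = -13.20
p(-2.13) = 31.45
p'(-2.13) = -11.26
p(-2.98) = 41.74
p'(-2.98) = -12.96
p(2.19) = 1.47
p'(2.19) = -2.62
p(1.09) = 5.56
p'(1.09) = -4.82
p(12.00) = 72.00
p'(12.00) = 17.00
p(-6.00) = 90.00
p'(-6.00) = -19.00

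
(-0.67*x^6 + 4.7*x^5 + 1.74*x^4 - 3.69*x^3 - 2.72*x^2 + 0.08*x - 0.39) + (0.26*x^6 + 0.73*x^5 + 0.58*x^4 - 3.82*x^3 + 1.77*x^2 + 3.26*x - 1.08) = -0.41*x^6 + 5.43*x^5 + 2.32*x^4 - 7.51*x^3 - 0.95*x^2 + 3.34*x - 1.47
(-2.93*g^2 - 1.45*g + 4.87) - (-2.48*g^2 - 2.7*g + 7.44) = -0.45*g^2 + 1.25*g - 2.57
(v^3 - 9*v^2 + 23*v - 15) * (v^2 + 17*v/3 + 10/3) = v^5 - 10*v^4/3 - 74*v^3/3 + 256*v^2/3 - 25*v/3 - 50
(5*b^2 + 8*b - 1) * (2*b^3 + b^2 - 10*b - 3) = 10*b^5 + 21*b^4 - 44*b^3 - 96*b^2 - 14*b + 3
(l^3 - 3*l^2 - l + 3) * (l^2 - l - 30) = l^5 - 4*l^4 - 28*l^3 + 94*l^2 + 27*l - 90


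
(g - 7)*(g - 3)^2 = g^3 - 13*g^2 + 51*g - 63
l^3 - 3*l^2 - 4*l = l*(l - 4)*(l + 1)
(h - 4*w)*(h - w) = h^2 - 5*h*w + 4*w^2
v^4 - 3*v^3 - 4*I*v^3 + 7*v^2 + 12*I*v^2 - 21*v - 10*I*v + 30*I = (v - 3)*(v - 5*I)*(v - I)*(v + 2*I)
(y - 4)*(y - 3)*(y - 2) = y^3 - 9*y^2 + 26*y - 24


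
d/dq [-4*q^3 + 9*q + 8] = 9 - 12*q^2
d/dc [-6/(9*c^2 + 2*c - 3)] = 12*(9*c + 1)/(9*c^2 + 2*c - 3)^2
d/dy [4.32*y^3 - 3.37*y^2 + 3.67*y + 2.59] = 12.96*y^2 - 6.74*y + 3.67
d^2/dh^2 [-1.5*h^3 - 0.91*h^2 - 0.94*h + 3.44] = -9.0*h - 1.82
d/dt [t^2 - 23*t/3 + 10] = 2*t - 23/3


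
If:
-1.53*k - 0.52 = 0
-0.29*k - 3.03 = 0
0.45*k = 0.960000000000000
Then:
No Solution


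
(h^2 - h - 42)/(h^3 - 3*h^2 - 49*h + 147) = (h + 6)/(h^2 + 4*h - 21)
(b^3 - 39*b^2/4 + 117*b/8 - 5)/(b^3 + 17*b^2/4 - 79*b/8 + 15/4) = (b - 8)/(b + 6)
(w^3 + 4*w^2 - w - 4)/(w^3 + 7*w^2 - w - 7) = (w + 4)/(w + 7)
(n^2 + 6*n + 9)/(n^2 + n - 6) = (n + 3)/(n - 2)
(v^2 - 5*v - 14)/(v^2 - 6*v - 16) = (v - 7)/(v - 8)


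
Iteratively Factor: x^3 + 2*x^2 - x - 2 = (x + 1)*(x^2 + x - 2) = (x - 1)*(x + 1)*(x + 2)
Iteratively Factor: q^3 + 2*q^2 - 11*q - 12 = (q - 3)*(q^2 + 5*q + 4) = (q - 3)*(q + 4)*(q + 1)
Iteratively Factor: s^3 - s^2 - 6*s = (s)*(s^2 - s - 6) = s*(s + 2)*(s - 3)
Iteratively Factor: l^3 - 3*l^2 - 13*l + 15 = (l - 1)*(l^2 - 2*l - 15) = (l - 5)*(l - 1)*(l + 3)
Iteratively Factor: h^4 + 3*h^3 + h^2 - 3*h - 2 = (h + 1)*(h^3 + 2*h^2 - h - 2) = (h + 1)*(h + 2)*(h^2 - 1) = (h - 1)*(h + 1)*(h + 2)*(h + 1)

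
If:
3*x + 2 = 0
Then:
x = -2/3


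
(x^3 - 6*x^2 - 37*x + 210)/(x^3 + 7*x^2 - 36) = (x^2 - 12*x + 35)/(x^2 + x - 6)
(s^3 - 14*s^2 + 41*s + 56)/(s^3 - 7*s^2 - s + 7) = (s - 8)/(s - 1)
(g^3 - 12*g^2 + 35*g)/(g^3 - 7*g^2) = (g - 5)/g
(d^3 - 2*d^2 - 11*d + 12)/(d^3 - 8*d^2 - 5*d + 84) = (d - 1)/(d - 7)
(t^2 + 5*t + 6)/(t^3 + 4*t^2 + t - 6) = 1/(t - 1)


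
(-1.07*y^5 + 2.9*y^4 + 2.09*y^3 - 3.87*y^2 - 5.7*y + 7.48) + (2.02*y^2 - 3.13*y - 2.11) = -1.07*y^5 + 2.9*y^4 + 2.09*y^3 - 1.85*y^2 - 8.83*y + 5.37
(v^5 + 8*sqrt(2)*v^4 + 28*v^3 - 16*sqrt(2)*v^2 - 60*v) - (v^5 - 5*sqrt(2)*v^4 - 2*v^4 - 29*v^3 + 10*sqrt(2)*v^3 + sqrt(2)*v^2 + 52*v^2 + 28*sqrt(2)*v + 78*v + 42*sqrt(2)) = 2*v^4 + 13*sqrt(2)*v^4 - 10*sqrt(2)*v^3 + 57*v^3 - 52*v^2 - 17*sqrt(2)*v^2 - 138*v - 28*sqrt(2)*v - 42*sqrt(2)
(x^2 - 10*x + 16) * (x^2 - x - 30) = x^4 - 11*x^3 - 4*x^2 + 284*x - 480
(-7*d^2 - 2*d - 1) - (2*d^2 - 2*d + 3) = -9*d^2 - 4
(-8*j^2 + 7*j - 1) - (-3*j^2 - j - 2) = -5*j^2 + 8*j + 1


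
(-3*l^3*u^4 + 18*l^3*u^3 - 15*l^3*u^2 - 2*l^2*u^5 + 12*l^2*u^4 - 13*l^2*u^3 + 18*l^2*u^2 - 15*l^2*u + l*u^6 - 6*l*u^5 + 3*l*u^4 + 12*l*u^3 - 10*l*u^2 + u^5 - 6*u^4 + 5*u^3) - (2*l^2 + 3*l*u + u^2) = -3*l^3*u^4 + 18*l^3*u^3 - 15*l^3*u^2 - 2*l^2*u^5 + 12*l^2*u^4 - 13*l^2*u^3 + 18*l^2*u^2 - 15*l^2*u - 2*l^2 + l*u^6 - 6*l*u^5 + 3*l*u^4 + 12*l*u^3 - 10*l*u^2 - 3*l*u + u^5 - 6*u^4 + 5*u^3 - u^2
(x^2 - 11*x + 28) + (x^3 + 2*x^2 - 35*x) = x^3 + 3*x^2 - 46*x + 28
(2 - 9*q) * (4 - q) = 9*q^2 - 38*q + 8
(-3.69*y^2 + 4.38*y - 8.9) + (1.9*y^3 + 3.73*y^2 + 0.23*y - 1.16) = 1.9*y^3 + 0.04*y^2 + 4.61*y - 10.06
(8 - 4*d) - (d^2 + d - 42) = -d^2 - 5*d + 50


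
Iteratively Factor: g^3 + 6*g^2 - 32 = (g - 2)*(g^2 + 8*g + 16) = (g - 2)*(g + 4)*(g + 4)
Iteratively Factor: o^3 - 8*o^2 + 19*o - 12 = (o - 1)*(o^2 - 7*o + 12) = (o - 3)*(o - 1)*(o - 4)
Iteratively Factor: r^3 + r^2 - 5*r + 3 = (r - 1)*(r^2 + 2*r - 3) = (r - 1)*(r + 3)*(r - 1)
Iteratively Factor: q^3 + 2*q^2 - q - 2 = (q + 2)*(q^2 - 1) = (q + 1)*(q + 2)*(q - 1)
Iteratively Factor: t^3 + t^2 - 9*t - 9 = (t - 3)*(t^2 + 4*t + 3) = (t - 3)*(t + 3)*(t + 1)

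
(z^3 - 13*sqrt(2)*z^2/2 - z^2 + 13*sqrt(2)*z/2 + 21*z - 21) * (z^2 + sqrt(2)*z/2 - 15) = z^5 - 6*sqrt(2)*z^4 - z^4 - z^3/2 + 6*sqrt(2)*z^3 + z^2/2 + 108*sqrt(2)*z^2 - 315*z - 108*sqrt(2)*z + 315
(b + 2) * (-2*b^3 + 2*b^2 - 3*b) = -2*b^4 - 2*b^3 + b^2 - 6*b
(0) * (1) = 0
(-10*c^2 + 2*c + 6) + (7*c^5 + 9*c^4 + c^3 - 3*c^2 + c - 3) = 7*c^5 + 9*c^4 + c^3 - 13*c^2 + 3*c + 3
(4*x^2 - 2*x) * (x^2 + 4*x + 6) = 4*x^4 + 14*x^3 + 16*x^2 - 12*x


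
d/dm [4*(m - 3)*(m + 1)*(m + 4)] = 12*m^2 + 16*m - 44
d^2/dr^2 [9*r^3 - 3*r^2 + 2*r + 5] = 54*r - 6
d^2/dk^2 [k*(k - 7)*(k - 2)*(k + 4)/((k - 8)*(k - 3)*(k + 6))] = 8*(5*k^6 - 66*k^5 + 960*k^4 - 7564*k^3 + 29808*k^2 - 47520*k - 29376)/(k^9 - 15*k^8 - 51*k^7 + 1567*k^6 - 2178*k^5 - 51948*k^4 + 169560*k^3 + 451008*k^2 - 2612736*k + 2985984)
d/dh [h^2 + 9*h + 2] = 2*h + 9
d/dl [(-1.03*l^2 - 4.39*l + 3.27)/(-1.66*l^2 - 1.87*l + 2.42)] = (-5.3613*l^2 + 5.8712*l - 4.5089)/(2.7556*l^4 + 6.2084*l^3 - 4.5375*l^2 - 9.0508*l + 5.8564)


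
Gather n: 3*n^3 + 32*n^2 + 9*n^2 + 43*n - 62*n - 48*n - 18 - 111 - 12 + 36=3*n^3 + 41*n^2 - 67*n - 105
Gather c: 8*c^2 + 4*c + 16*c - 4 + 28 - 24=8*c^2 + 20*c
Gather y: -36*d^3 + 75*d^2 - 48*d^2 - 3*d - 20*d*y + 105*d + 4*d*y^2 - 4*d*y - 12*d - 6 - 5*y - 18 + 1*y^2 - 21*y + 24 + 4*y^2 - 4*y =-36*d^3 + 27*d^2 + 90*d + y^2*(4*d + 5) + y*(-24*d - 30)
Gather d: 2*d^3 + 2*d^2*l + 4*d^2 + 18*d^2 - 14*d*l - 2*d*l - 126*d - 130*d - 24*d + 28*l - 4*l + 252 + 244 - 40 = 2*d^3 + d^2*(2*l + 22) + d*(-16*l - 280) + 24*l + 456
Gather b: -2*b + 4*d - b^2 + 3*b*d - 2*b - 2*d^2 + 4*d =-b^2 + b*(3*d - 4) - 2*d^2 + 8*d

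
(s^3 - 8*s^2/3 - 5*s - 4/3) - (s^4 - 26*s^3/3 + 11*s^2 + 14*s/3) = -s^4 + 29*s^3/3 - 41*s^2/3 - 29*s/3 - 4/3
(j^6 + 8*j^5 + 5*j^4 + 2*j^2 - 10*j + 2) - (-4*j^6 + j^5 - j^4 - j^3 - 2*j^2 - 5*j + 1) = 5*j^6 + 7*j^5 + 6*j^4 + j^3 + 4*j^2 - 5*j + 1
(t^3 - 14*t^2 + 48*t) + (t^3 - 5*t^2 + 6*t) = 2*t^3 - 19*t^2 + 54*t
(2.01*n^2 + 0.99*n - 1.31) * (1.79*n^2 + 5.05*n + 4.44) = 3.5979*n^4 + 11.9226*n^3 + 11.579*n^2 - 2.2199*n - 5.8164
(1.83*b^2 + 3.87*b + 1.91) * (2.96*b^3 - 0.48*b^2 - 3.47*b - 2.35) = 5.4168*b^5 + 10.5768*b^4 - 2.5541*b^3 - 18.6462*b^2 - 15.7222*b - 4.4885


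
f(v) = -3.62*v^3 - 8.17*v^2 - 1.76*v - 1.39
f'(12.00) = -1761.68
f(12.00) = -7454.35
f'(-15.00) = -2200.16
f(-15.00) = 10404.26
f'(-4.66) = -161.45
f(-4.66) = 195.72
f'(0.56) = -14.32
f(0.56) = -5.57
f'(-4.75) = -169.17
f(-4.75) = 210.60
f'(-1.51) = -1.85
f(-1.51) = -4.90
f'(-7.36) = -469.78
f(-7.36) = 1012.25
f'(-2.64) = -34.31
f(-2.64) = 12.92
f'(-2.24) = -19.65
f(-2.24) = 2.25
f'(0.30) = -7.64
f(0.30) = -2.75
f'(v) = -10.86*v^2 - 16.34*v - 1.76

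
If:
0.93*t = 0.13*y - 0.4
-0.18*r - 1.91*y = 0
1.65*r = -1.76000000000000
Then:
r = -1.07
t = -0.42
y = 0.10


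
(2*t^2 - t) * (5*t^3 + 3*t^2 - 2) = 10*t^5 + t^4 - 3*t^3 - 4*t^2 + 2*t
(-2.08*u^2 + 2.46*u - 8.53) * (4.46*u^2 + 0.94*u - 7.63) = -9.2768*u^4 + 9.0164*u^3 - 19.861*u^2 - 26.788*u + 65.0839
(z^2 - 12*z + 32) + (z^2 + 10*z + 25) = 2*z^2 - 2*z + 57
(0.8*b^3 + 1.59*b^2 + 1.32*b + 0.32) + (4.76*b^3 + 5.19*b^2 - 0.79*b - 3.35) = 5.56*b^3 + 6.78*b^2 + 0.53*b - 3.03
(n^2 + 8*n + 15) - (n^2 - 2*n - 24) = 10*n + 39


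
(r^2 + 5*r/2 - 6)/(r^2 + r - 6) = (r^2 + 5*r/2 - 6)/(r^2 + r - 6)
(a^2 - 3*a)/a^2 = (a - 3)/a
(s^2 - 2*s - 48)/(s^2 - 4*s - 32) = (s + 6)/(s + 4)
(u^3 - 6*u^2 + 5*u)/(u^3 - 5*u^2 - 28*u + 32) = u*(u - 5)/(u^2 - 4*u - 32)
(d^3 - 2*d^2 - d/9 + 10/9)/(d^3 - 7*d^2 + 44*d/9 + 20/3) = (d - 1)/(d - 6)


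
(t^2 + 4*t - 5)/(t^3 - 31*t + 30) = (t + 5)/(t^2 + t - 30)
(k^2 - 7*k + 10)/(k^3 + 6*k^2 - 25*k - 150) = (k - 2)/(k^2 + 11*k + 30)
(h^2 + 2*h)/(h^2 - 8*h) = (h + 2)/(h - 8)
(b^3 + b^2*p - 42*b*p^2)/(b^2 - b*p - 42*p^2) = b*(-b^2 - b*p + 42*p^2)/(-b^2 + b*p + 42*p^2)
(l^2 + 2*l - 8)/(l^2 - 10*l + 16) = (l + 4)/(l - 8)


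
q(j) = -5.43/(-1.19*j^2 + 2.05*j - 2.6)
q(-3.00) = 0.28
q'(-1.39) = 0.48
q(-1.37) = 0.71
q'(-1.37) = 0.49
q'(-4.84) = 0.05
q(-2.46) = 0.37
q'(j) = -5.43*(2.38*j - 2.05)/(-1.19*j^2 + 2.05*j - 2.6)^2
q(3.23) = 0.65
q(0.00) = 2.09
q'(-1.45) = 0.46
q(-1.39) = 0.70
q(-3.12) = 0.26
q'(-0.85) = 0.82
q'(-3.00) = 0.13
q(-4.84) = 0.13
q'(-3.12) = 0.12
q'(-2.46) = 0.19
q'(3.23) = -0.43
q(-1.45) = 0.67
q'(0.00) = 1.65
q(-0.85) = 1.04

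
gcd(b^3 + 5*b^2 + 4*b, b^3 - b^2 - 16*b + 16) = b + 4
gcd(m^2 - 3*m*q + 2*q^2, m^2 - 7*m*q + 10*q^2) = -m + 2*q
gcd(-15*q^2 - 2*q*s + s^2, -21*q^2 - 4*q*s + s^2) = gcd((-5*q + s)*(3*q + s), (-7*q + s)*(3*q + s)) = 3*q + s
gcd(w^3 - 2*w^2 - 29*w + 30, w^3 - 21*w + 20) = w^2 + 4*w - 5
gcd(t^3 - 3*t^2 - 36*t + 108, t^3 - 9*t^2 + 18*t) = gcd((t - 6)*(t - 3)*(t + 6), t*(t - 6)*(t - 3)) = t^2 - 9*t + 18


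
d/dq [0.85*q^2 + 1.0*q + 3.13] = 1.7*q + 1.0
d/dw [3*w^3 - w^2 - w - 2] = 9*w^2 - 2*w - 1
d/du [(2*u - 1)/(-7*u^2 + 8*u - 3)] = 2*(7*u^2 - 7*u + 1)/(49*u^4 - 112*u^3 + 106*u^2 - 48*u + 9)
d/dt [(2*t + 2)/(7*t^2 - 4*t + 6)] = 2*(-7*t^2 - 14*t + 10)/(49*t^4 - 56*t^3 + 100*t^2 - 48*t + 36)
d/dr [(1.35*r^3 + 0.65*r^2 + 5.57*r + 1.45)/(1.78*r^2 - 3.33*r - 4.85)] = (2.403*r^4 - 8.991*r^3 - 31.7216*r^2 - 11.467*r - 22.186)/(3.1684*r^4 - 11.8548*r^3 - 6.1771*r^2 + 32.301*r + 23.5225)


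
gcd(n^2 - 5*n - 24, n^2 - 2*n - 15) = n + 3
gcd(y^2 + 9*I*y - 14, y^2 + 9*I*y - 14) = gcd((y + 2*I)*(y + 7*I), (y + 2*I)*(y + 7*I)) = y^2 + 9*I*y - 14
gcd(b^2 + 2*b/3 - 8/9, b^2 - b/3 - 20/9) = b + 4/3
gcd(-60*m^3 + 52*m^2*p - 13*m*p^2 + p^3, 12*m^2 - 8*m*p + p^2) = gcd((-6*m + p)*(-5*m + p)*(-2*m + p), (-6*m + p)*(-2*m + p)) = 12*m^2 - 8*m*p + p^2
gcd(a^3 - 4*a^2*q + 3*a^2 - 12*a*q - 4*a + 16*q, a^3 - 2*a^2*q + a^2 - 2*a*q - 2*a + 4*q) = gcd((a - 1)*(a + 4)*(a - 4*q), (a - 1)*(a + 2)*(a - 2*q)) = a - 1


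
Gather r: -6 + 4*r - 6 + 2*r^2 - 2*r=2*r^2 + 2*r - 12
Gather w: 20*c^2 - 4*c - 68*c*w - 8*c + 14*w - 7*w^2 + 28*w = 20*c^2 - 12*c - 7*w^2 + w*(42 - 68*c)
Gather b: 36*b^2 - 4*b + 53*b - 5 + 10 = 36*b^2 + 49*b + 5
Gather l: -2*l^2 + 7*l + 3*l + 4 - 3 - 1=-2*l^2 + 10*l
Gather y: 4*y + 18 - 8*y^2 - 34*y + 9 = -8*y^2 - 30*y + 27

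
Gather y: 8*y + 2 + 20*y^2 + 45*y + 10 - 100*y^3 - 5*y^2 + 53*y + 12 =-100*y^3 + 15*y^2 + 106*y + 24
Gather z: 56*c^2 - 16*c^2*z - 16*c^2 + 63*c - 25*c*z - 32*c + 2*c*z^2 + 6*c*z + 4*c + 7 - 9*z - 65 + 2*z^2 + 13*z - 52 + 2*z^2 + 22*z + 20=40*c^2 + 35*c + z^2*(2*c + 4) + z*(-16*c^2 - 19*c + 26) - 90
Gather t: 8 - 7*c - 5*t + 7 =-7*c - 5*t + 15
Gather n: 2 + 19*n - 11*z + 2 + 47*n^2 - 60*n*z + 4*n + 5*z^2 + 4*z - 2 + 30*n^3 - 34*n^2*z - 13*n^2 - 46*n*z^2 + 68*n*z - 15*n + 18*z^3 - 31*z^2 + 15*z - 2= 30*n^3 + n^2*(34 - 34*z) + n*(-46*z^2 + 8*z + 8) + 18*z^3 - 26*z^2 + 8*z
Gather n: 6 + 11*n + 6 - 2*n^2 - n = -2*n^2 + 10*n + 12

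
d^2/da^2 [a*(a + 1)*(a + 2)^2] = 12*a^2 + 30*a + 16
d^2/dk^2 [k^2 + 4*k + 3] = 2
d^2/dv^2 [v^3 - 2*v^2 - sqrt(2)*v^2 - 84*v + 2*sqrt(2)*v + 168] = 6*v - 4 - 2*sqrt(2)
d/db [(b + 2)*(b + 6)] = 2*b + 8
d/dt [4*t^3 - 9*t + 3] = 12*t^2 - 9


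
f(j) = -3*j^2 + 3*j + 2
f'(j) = 3 - 6*j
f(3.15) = -18.32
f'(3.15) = -15.90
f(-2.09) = -17.37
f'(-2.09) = 15.54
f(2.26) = -6.54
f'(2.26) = -10.56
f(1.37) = 0.48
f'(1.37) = -5.22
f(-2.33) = -21.28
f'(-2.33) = 16.98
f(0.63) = 2.70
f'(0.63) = -0.78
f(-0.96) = -3.64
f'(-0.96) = 8.76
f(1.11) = 1.63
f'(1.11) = -3.66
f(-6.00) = -124.00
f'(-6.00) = 39.00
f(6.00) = -88.00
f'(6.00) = -33.00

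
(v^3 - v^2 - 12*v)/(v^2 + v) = (v^2 - v - 12)/(v + 1)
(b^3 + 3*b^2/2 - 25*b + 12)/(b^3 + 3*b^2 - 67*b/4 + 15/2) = 2*(b - 4)/(2*b - 5)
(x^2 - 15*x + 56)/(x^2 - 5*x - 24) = (x - 7)/(x + 3)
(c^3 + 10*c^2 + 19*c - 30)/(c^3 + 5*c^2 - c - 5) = (c + 6)/(c + 1)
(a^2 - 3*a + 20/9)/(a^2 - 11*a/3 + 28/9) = (3*a - 5)/(3*a - 7)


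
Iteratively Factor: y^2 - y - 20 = (y + 4)*(y - 5)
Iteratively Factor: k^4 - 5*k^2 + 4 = (k + 1)*(k^3 - k^2 - 4*k + 4) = (k - 1)*(k + 1)*(k^2 - 4) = (k - 2)*(k - 1)*(k + 1)*(k + 2)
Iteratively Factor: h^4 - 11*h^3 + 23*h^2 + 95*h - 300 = (h - 4)*(h^3 - 7*h^2 - 5*h + 75) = (h - 5)*(h - 4)*(h^2 - 2*h - 15) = (h - 5)*(h - 4)*(h + 3)*(h - 5)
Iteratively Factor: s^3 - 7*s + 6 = (s - 2)*(s^2 + 2*s - 3) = (s - 2)*(s + 3)*(s - 1)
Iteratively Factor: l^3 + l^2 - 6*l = (l + 3)*(l^2 - 2*l) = l*(l + 3)*(l - 2)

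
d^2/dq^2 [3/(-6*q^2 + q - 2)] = 6*(36*q^2 - 6*q - (12*q - 1)^2 + 12)/(6*q^2 - q + 2)^3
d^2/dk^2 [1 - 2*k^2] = -4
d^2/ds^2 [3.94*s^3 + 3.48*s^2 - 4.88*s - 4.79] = 23.64*s + 6.96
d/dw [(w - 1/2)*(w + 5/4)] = 2*w + 3/4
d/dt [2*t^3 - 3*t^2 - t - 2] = 6*t^2 - 6*t - 1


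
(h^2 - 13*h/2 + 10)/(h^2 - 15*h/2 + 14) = (2*h - 5)/(2*h - 7)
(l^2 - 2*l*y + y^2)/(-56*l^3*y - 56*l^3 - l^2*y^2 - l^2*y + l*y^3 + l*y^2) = (-l^2 + 2*l*y - y^2)/(l*(56*l^2*y + 56*l^2 + l*y^2 + l*y - y^3 - y^2))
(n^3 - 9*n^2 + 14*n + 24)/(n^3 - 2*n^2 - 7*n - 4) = (n - 6)/(n + 1)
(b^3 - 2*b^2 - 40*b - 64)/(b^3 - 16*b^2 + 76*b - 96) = (b^2 + 6*b + 8)/(b^2 - 8*b + 12)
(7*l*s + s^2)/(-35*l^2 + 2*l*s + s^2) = s/(-5*l + s)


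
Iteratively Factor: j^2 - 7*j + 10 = (j - 2)*(j - 5)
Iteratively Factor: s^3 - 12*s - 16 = (s + 2)*(s^2 - 2*s - 8) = (s - 4)*(s + 2)*(s + 2)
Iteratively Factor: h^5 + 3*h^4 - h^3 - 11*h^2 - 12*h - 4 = (h + 1)*(h^4 + 2*h^3 - 3*h^2 - 8*h - 4) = (h + 1)*(h + 2)*(h^3 - 3*h - 2) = (h + 1)^2*(h + 2)*(h^2 - h - 2) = (h - 2)*(h + 1)^2*(h + 2)*(h + 1)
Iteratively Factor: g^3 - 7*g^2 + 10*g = (g - 2)*(g^2 - 5*g) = (g - 5)*(g - 2)*(g)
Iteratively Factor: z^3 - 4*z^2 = (z)*(z^2 - 4*z) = z^2*(z - 4)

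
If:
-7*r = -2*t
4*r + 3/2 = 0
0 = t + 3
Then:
No Solution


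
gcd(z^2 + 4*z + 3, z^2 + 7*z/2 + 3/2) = z + 3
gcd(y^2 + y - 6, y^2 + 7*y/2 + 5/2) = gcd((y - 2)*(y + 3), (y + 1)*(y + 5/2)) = 1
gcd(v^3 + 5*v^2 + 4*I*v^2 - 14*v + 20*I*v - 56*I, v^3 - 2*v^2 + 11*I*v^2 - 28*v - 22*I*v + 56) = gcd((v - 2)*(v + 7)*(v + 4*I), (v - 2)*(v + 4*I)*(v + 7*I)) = v^2 + v*(-2 + 4*I) - 8*I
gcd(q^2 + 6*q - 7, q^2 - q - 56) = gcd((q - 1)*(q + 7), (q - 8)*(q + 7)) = q + 7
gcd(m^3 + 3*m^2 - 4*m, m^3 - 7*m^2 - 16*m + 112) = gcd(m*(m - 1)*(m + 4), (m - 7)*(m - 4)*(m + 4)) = m + 4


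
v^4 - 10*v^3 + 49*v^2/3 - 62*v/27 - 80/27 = (v - 8)*(v - 5/3)*(v - 2/3)*(v + 1/3)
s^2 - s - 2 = (s - 2)*(s + 1)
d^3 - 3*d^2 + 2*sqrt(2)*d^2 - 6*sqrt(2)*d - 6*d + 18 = (d - 3)*(d - sqrt(2))*(d + 3*sqrt(2))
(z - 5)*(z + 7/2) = z^2 - 3*z/2 - 35/2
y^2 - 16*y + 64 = (y - 8)^2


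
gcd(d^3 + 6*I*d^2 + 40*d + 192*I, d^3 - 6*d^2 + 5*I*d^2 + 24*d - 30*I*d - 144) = d + 8*I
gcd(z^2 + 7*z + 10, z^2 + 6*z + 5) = z + 5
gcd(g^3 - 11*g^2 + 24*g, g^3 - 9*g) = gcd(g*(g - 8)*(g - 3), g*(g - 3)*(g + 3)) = g^2 - 3*g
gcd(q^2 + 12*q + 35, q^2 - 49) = q + 7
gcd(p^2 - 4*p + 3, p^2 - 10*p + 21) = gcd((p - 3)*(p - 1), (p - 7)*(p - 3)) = p - 3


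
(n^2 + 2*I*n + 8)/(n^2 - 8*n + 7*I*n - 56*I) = (n^2 + 2*I*n + 8)/(n^2 + n*(-8 + 7*I) - 56*I)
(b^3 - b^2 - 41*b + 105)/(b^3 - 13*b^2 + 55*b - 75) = (b + 7)/(b - 5)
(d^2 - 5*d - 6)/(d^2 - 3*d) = (d^2 - 5*d - 6)/(d*(d - 3))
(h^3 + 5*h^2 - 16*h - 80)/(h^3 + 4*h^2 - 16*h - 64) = (h + 5)/(h + 4)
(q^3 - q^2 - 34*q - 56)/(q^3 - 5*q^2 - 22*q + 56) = (q + 2)/(q - 2)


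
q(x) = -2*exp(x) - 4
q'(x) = -2*exp(x)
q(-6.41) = -4.00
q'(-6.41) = -0.00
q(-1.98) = -4.28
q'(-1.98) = -0.28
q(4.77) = -239.84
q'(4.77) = -235.84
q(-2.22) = -4.22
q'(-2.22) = -0.22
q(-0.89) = -4.82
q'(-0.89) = -0.82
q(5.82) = -677.94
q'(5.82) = -673.94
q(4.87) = -264.64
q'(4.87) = -260.64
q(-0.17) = -5.69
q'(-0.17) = -1.69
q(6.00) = -810.86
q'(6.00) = -806.86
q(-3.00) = -4.10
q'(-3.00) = -0.10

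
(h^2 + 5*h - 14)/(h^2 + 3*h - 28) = (h - 2)/(h - 4)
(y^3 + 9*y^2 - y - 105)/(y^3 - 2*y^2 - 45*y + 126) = (y + 5)/(y - 6)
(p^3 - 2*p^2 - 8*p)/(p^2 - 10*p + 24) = p*(p + 2)/(p - 6)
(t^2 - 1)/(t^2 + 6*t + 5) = (t - 1)/(t + 5)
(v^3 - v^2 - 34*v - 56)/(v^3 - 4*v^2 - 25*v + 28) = (v + 2)/(v - 1)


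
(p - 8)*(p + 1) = p^2 - 7*p - 8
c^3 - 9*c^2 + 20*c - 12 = (c - 6)*(c - 2)*(c - 1)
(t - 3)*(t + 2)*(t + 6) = t^3 + 5*t^2 - 12*t - 36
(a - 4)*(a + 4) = a^2 - 16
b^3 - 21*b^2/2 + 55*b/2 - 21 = (b - 7)*(b - 2)*(b - 3/2)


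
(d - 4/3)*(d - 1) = d^2 - 7*d/3 + 4/3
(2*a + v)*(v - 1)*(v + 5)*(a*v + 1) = 2*a^2*v^3 + 8*a^2*v^2 - 10*a^2*v + a*v^4 + 4*a*v^3 - 3*a*v^2 + 8*a*v - 10*a + v^3 + 4*v^2 - 5*v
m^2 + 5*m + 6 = (m + 2)*(m + 3)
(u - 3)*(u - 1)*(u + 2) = u^3 - 2*u^2 - 5*u + 6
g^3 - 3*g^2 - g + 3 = (g - 3)*(g - 1)*(g + 1)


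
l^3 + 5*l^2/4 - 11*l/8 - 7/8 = (l - 1)*(l + 1/2)*(l + 7/4)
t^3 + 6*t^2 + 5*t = t*(t + 1)*(t + 5)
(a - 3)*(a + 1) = a^2 - 2*a - 3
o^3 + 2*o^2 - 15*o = o*(o - 3)*(o + 5)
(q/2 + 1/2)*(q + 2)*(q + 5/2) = q^3/2 + 11*q^2/4 + 19*q/4 + 5/2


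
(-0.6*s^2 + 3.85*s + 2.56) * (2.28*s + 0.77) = -1.368*s^3 + 8.316*s^2 + 8.8013*s + 1.9712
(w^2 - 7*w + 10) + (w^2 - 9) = 2*w^2 - 7*w + 1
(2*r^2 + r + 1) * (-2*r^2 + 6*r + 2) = -4*r^4 + 10*r^3 + 8*r^2 + 8*r + 2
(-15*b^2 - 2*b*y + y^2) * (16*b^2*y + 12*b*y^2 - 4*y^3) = -240*b^4*y - 212*b^3*y^2 + 52*b^2*y^3 + 20*b*y^4 - 4*y^5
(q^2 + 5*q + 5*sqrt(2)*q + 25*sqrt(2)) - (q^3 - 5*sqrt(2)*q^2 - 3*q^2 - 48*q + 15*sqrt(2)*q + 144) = -q^3 + 4*q^2 + 5*sqrt(2)*q^2 - 10*sqrt(2)*q + 53*q - 144 + 25*sqrt(2)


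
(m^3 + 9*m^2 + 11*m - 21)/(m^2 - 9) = (m^2 + 6*m - 7)/(m - 3)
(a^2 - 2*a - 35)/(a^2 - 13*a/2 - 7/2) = 2*(a + 5)/(2*a + 1)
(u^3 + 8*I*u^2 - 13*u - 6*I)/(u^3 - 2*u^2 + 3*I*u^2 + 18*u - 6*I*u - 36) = (u^2 + 2*I*u - 1)/(u^2 - u*(2 + 3*I) + 6*I)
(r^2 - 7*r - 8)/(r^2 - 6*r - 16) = (r + 1)/(r + 2)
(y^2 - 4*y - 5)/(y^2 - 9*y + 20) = (y + 1)/(y - 4)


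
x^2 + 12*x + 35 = (x + 5)*(x + 7)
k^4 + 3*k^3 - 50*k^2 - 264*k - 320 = (k - 8)*(k + 2)*(k + 4)*(k + 5)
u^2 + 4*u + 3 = (u + 1)*(u + 3)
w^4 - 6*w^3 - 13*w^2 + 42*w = w*(w - 7)*(w - 2)*(w + 3)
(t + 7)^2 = t^2 + 14*t + 49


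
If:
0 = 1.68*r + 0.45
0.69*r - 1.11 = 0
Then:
No Solution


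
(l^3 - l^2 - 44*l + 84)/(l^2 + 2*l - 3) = (l^3 - l^2 - 44*l + 84)/(l^2 + 2*l - 3)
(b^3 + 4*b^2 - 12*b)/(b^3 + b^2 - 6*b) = (b + 6)/(b + 3)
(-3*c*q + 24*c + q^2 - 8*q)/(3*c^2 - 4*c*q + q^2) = (q - 8)/(-c + q)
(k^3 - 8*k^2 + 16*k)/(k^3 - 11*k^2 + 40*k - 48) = k/(k - 3)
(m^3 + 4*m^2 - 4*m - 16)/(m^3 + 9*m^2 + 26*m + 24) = (m - 2)/(m + 3)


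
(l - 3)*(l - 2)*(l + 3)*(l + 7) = l^4 + 5*l^3 - 23*l^2 - 45*l + 126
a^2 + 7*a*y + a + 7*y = (a + 1)*(a + 7*y)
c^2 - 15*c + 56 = (c - 8)*(c - 7)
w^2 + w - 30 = (w - 5)*(w + 6)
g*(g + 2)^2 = g^3 + 4*g^2 + 4*g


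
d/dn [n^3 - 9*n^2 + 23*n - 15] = 3*n^2 - 18*n + 23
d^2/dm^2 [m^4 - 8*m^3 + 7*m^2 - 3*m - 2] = 12*m^2 - 48*m + 14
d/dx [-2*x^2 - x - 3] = -4*x - 1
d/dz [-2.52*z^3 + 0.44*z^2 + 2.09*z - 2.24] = -7.56*z^2 + 0.88*z + 2.09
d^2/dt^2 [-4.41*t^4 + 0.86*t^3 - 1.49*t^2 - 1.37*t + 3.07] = -52.92*t^2 + 5.16*t - 2.98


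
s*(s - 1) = s^2 - s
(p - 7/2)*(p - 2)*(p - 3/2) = p^3 - 7*p^2 + 61*p/4 - 21/2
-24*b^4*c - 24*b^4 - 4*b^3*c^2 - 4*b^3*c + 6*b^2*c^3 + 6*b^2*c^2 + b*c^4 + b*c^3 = (-2*b + c)*(2*b + c)*(6*b + c)*(b*c + b)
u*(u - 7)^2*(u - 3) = u^4 - 17*u^3 + 91*u^2 - 147*u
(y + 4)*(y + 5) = y^2 + 9*y + 20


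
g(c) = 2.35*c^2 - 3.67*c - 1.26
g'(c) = 4.7*c - 3.67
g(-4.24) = 56.55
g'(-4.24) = -23.60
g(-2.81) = 27.61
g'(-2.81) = -16.88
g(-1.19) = 6.44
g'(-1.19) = -9.26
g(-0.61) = 1.85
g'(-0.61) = -6.54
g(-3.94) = 49.68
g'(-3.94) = -22.19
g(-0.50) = 1.16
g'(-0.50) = -6.02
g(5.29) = 45.09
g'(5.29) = 21.19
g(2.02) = 0.92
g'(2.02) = 5.82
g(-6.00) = 105.36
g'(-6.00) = -31.87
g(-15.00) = 582.54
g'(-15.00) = -74.17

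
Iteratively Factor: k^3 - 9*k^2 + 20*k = (k - 5)*(k^2 - 4*k) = k*(k - 5)*(k - 4)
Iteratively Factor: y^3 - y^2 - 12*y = (y - 4)*(y^2 + 3*y) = y*(y - 4)*(y + 3)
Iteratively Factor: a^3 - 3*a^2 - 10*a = (a - 5)*(a^2 + 2*a) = (a - 5)*(a + 2)*(a)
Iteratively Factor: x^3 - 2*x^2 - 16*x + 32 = (x - 4)*(x^2 + 2*x - 8) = (x - 4)*(x + 4)*(x - 2)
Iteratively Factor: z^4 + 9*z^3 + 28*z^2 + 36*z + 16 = (z + 1)*(z^3 + 8*z^2 + 20*z + 16) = (z + 1)*(z + 2)*(z^2 + 6*z + 8) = (z + 1)*(z + 2)^2*(z + 4)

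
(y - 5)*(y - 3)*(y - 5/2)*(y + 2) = y^4 - 17*y^3/2 + 14*y^2 + 65*y/2 - 75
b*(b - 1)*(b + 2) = b^3 + b^2 - 2*b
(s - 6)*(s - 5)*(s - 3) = s^3 - 14*s^2 + 63*s - 90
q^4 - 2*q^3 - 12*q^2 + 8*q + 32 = (q - 4)*(q - 2)*(q + 2)^2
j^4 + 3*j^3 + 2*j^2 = j^2*(j + 1)*(j + 2)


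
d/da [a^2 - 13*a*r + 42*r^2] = 2*a - 13*r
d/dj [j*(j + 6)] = 2*j + 6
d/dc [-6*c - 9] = -6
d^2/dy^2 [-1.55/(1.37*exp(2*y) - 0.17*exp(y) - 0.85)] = (1.55*(2.74*exp(y) - 0.17)*(5.48*exp(y) - 0.34)*exp(y) + (8.494*exp(y) - 0.2635)*(-1.37*exp(2*y) + 0.17*exp(y) + 0.85))*exp(y)/(-1.37*exp(2*y) + 0.17*exp(y) + 0.85)^3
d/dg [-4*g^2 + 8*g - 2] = 8 - 8*g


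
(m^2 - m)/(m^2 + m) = (m - 1)/(m + 1)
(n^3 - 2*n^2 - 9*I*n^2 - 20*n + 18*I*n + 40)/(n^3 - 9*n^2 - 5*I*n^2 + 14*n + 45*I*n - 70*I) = (n - 4*I)/(n - 7)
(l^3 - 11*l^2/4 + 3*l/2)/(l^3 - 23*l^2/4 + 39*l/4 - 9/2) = l/(l - 3)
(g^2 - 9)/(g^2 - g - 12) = (g - 3)/(g - 4)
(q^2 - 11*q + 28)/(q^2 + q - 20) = (q - 7)/(q + 5)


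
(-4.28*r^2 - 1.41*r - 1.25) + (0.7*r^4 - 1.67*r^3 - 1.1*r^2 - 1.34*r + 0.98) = 0.7*r^4 - 1.67*r^3 - 5.38*r^2 - 2.75*r - 0.27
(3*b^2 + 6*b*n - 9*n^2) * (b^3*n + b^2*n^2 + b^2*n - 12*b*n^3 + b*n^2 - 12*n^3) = 3*b^5*n + 9*b^4*n^2 + 3*b^4*n - 39*b^3*n^3 + 9*b^3*n^2 - 81*b^2*n^4 - 39*b^2*n^3 + 108*b*n^5 - 81*b*n^4 + 108*n^5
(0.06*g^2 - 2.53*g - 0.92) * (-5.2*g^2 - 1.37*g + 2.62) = -0.312*g^4 + 13.0738*g^3 + 8.4073*g^2 - 5.3682*g - 2.4104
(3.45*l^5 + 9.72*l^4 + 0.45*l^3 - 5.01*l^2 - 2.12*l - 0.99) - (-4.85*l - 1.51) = 3.45*l^5 + 9.72*l^4 + 0.45*l^3 - 5.01*l^2 + 2.73*l + 0.52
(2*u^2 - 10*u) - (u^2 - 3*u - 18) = u^2 - 7*u + 18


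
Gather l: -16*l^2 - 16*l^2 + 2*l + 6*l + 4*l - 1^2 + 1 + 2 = -32*l^2 + 12*l + 2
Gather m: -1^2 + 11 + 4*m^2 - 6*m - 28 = 4*m^2 - 6*m - 18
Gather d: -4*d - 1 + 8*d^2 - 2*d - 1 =8*d^2 - 6*d - 2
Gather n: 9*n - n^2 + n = -n^2 + 10*n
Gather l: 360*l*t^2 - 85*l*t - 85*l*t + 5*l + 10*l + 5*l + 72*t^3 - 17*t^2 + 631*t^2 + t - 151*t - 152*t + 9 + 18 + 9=l*(360*t^2 - 170*t + 20) + 72*t^3 + 614*t^2 - 302*t + 36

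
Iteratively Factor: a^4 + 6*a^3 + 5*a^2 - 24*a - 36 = (a - 2)*(a^3 + 8*a^2 + 21*a + 18) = (a - 2)*(a + 3)*(a^2 + 5*a + 6) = (a - 2)*(a + 3)^2*(a + 2)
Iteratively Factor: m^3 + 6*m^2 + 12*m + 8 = (m + 2)*(m^2 + 4*m + 4) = (m + 2)^2*(m + 2)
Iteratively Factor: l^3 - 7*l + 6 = (l - 1)*(l^2 + l - 6) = (l - 2)*(l - 1)*(l + 3)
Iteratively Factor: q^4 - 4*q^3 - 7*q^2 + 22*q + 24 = (q - 4)*(q^3 - 7*q - 6) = (q - 4)*(q + 1)*(q^2 - q - 6) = (q - 4)*(q + 1)*(q + 2)*(q - 3)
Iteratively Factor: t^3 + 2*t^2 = (t + 2)*(t^2) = t*(t + 2)*(t)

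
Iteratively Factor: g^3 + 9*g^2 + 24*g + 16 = (g + 1)*(g^2 + 8*g + 16) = (g + 1)*(g + 4)*(g + 4)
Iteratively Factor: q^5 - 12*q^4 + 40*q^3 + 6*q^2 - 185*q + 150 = (q + 2)*(q^4 - 14*q^3 + 68*q^2 - 130*q + 75) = (q - 5)*(q + 2)*(q^3 - 9*q^2 + 23*q - 15) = (q - 5)*(q - 1)*(q + 2)*(q^2 - 8*q + 15) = (q - 5)*(q - 3)*(q - 1)*(q + 2)*(q - 5)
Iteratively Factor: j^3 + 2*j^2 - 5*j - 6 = (j + 1)*(j^2 + j - 6) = (j - 2)*(j + 1)*(j + 3)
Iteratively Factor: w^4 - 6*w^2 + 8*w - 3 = (w + 3)*(w^3 - 3*w^2 + 3*w - 1) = (w - 1)*(w + 3)*(w^2 - 2*w + 1) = (w - 1)^2*(w + 3)*(w - 1)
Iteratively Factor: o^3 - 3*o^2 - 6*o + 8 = (o - 1)*(o^2 - 2*o - 8) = (o - 1)*(o + 2)*(o - 4)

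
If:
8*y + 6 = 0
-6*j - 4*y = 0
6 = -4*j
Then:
No Solution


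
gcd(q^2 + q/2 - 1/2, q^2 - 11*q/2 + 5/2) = q - 1/2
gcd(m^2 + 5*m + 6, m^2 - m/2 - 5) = m + 2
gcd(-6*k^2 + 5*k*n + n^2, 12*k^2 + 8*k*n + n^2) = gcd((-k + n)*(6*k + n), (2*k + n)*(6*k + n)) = 6*k + n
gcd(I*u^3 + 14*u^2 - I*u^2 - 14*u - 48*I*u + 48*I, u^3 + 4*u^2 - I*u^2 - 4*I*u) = 1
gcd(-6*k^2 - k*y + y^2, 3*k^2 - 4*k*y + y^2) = -3*k + y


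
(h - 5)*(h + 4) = h^2 - h - 20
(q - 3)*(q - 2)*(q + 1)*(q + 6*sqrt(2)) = q^4 - 4*q^3 + 6*sqrt(2)*q^3 - 24*sqrt(2)*q^2 + q^2 + 6*q + 6*sqrt(2)*q + 36*sqrt(2)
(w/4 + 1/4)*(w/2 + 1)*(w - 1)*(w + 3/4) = w^4/8 + 11*w^3/32 + w^2/16 - 11*w/32 - 3/16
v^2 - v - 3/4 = (v - 3/2)*(v + 1/2)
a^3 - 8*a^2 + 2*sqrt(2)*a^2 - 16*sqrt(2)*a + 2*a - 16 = (a - 8)*(a + sqrt(2))^2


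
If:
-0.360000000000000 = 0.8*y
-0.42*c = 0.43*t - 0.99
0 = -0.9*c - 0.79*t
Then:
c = -14.17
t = 16.14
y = -0.45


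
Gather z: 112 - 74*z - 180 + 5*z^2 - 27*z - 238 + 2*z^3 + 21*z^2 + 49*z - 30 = 2*z^3 + 26*z^2 - 52*z - 336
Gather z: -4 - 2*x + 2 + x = -x - 2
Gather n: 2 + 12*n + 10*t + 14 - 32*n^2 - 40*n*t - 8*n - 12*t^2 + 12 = -32*n^2 + n*(4 - 40*t) - 12*t^2 + 10*t + 28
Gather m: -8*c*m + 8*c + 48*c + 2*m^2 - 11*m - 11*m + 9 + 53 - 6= 56*c + 2*m^2 + m*(-8*c - 22) + 56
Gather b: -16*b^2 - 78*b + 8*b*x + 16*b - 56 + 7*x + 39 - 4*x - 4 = -16*b^2 + b*(8*x - 62) + 3*x - 21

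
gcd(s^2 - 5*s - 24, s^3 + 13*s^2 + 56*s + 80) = 1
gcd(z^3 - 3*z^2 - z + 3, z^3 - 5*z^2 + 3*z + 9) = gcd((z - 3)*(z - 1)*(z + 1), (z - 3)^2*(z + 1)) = z^2 - 2*z - 3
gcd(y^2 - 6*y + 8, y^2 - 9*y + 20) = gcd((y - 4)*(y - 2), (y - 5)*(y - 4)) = y - 4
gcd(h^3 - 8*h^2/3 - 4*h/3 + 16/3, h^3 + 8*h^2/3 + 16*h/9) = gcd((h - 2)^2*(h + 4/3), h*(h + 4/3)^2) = h + 4/3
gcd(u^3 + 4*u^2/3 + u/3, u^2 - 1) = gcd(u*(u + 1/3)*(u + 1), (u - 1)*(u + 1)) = u + 1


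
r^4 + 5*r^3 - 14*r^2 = r^2*(r - 2)*(r + 7)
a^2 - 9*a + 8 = (a - 8)*(a - 1)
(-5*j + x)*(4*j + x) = -20*j^2 - j*x + x^2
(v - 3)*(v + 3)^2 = v^3 + 3*v^2 - 9*v - 27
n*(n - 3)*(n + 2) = n^3 - n^2 - 6*n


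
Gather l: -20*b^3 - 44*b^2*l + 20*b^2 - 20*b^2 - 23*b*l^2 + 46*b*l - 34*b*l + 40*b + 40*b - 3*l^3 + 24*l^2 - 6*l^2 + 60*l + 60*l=-20*b^3 + 80*b - 3*l^3 + l^2*(18 - 23*b) + l*(-44*b^2 + 12*b + 120)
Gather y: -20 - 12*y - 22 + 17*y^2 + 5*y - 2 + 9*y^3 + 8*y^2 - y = 9*y^3 + 25*y^2 - 8*y - 44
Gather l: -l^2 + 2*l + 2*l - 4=-l^2 + 4*l - 4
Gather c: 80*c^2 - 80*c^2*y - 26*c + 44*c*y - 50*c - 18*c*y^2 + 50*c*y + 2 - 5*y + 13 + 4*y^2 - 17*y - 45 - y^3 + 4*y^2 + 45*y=c^2*(80 - 80*y) + c*(-18*y^2 + 94*y - 76) - y^3 + 8*y^2 + 23*y - 30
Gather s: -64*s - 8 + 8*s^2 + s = 8*s^2 - 63*s - 8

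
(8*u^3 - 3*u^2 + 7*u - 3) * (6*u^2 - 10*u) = 48*u^5 - 98*u^4 + 72*u^3 - 88*u^2 + 30*u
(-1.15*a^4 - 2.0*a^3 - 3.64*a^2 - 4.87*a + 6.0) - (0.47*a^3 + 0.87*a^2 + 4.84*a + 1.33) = -1.15*a^4 - 2.47*a^3 - 4.51*a^2 - 9.71*a + 4.67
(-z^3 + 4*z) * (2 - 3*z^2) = 3*z^5 - 14*z^3 + 8*z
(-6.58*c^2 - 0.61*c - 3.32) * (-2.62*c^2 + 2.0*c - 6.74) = 17.2396*c^4 - 11.5618*c^3 + 51.8276*c^2 - 2.5286*c + 22.3768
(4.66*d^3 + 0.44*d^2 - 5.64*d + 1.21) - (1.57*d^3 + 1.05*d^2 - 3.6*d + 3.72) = 3.09*d^3 - 0.61*d^2 - 2.04*d - 2.51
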